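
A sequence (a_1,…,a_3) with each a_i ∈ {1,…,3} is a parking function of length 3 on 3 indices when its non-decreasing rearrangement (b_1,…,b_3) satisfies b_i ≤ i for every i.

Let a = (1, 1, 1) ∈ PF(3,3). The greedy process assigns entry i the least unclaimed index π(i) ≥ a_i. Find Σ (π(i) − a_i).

3

Σπ = 3·4/2 = 6 (π permutes [3]); Σa = 1+1+1 = 3; disp = 6−3 = 3.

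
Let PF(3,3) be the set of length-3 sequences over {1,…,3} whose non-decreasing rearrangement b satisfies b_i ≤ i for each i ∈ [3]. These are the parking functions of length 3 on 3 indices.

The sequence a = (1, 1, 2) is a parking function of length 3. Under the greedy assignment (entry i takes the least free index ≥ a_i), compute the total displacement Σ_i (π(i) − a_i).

2

Σπ(i) = 1+…+3 = 6; Σa = 1+1+2 = 4; disp = 6−4 = 2.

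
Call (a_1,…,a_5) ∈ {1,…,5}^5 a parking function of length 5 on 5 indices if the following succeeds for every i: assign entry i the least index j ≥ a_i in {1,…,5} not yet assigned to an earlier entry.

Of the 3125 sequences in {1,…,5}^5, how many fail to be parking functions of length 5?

1829

|PF| = (5+1−5)·(5+1)^{5−1} = 1×1296 = 1296 [KW]
Check (2,5,3,4,4) → sorted (2,3,4,4,5): b_1=2>1, not a PF.
Total 3125; non-PF = 3125−1296 = 1829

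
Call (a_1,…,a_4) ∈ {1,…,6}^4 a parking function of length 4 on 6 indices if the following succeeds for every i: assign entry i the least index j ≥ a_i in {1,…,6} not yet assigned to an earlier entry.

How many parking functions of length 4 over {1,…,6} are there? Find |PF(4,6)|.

|PF(4,6)| = (7−4)·7^(4−1) = 3·343 = 1029 [KW]
E.g. (6,1,2,5) → sorted (1,2,5,6): b_i ≤ 2+i ∀i, a PF.

1029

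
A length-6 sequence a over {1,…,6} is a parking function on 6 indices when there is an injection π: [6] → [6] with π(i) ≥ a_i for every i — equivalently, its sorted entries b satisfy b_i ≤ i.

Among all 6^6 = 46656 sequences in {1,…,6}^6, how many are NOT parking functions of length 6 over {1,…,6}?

29849

#PF = (6−6+1)·(6+1)^(6−1) = 1×16807 = 16807 (Pollak)
Check (6,4,5,3,6,3) → sorted (3,3,4,5,6,6): b_1=3>1, not a PF.
Total 46656; non-PF = 46656−16807 = 29849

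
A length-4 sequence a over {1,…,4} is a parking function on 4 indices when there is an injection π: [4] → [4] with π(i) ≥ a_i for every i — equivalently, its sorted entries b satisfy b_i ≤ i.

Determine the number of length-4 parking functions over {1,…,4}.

#PF = (4+1−4)·(4+1)^{4−1} = 1·125 = 125
Check (1,4,2,1) → sorted (1,1,2,4): b_i ≤ i ∀i, a PF.

125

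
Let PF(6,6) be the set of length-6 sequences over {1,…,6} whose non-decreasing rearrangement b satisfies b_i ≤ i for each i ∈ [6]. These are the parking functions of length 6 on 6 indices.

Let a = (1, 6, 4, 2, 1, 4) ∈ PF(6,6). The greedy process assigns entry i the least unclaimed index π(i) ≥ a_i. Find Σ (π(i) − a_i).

3

Σπ(i) = 1+…+6 = 21; Σa = 1+6+4+2+1+4 = 18; disp = 21−18 = 3.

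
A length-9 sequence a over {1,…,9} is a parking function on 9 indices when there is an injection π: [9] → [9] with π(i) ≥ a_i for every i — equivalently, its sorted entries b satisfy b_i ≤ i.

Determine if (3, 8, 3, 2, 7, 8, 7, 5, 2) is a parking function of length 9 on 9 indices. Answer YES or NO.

Sorted: b = (2, 2, 3, 3, 5, 7, 7, 8, 8).
  b_1=2 > 1
  fails at i=1 ⇒ NO

NO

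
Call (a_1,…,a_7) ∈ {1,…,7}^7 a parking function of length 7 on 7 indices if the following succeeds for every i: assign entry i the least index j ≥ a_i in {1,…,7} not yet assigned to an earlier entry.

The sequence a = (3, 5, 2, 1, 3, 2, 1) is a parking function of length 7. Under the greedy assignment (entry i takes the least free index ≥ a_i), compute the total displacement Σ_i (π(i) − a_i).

11

Σπ = 28 ({1..7} each once); Σa = 3+5+2+1+3+2+1 = 17; disp = 28−17 = 11.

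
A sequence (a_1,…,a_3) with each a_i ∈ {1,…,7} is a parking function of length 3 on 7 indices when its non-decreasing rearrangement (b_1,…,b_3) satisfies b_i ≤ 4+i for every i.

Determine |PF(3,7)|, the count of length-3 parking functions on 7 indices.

|PF(3,7)| = 5·8^2 = 5 · 64 = 320
Check (7,1,5) → sorted (1,5,7): b_i ≤ 4+i ∀i, a PF.

320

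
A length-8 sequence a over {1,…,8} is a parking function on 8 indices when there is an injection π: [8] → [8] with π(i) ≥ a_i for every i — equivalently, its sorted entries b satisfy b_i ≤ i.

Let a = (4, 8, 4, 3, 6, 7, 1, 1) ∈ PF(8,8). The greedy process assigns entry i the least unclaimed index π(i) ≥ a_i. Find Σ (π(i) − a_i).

2

Σπ = 8·9/2 = 36 (π permutes [8]); Σa = 4+8+4+3+6+7+1+1 = 34; disp = 36−34 = 2.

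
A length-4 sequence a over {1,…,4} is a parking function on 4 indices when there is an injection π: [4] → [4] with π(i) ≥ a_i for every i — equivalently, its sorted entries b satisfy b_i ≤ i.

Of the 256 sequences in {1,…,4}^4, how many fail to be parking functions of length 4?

|PF| = (4+1−4)·(4+1)^{4−1} = 1×125 = 125 [KW]
Check (2,3,3,2) → sorted (2,2,3,3): b_1=2>1, not a PF.
So 256 − 125 = 131 fail.

131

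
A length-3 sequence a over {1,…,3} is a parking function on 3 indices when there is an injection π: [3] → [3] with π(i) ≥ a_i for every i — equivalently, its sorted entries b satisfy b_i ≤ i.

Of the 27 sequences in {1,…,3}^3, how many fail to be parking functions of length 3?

|PF(3,3)| = (3−3+1)·(3+1)^(3−1) = 1×16 = 16 (Pollak)
Example (3,1,3) → sorted (1,3,3): b_2=3>2, not a PF.
Total 27; non-PF = 27−16 = 11

11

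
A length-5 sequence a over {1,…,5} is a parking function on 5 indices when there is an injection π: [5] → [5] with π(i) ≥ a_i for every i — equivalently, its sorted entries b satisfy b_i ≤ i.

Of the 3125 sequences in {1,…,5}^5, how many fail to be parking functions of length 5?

|PF(5,5)| = (5−5+1)·(5+1)^(5−1) = 1×1296 = 1296 (Pollak)
Check (1,5,5,2,4) → sorted (1,2,4,5,5): b_3=4>3, not a PF.
5^5 − 1296 = 3125 − 1296 = 1829

1829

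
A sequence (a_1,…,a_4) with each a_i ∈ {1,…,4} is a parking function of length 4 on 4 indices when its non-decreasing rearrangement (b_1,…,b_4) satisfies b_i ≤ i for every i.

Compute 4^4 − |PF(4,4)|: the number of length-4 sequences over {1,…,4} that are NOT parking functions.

131

#PF = (5−4)·5^(4−1) = 1 · 125 = 125 (Pollak)
E.g. (4,4,4,3) → sorted (3,4,4,4): b_1=3>1, not a PF.
Total 256; non-PF = 256−125 = 131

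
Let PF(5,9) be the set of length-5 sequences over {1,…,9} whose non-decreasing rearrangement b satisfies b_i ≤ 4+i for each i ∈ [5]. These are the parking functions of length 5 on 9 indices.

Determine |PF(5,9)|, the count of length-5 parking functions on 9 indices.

50000

|PF| = (9−5+1)·(9+1)^(5−1) = 5·10000 = 50000 [KW]
Check (9,1,4,2,8) → sorted (1,2,4,8,9): b_i ≤ 4+i ∀i, a PF.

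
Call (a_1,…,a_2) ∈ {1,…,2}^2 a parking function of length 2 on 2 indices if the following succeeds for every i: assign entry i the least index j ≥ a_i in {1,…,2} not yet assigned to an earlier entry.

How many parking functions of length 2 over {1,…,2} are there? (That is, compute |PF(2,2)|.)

3

|PF(2,2)| = (2+1−2)·(2+1)^{2−1} = 1 · 3 = 3 (Konheim–Weiss)
One tuple (2,1) → sorted (1,2): b_i ≤ i ∀i, a PF.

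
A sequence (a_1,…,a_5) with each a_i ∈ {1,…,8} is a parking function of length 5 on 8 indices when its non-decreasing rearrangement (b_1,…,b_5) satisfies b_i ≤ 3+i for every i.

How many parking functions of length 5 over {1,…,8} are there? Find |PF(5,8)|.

26244

|PF| = (8+1−5)·(8+1)^{5−1} = 4×6561 = 26244 (Konheim–Weiss)
One tuple (6,7,6,4,5) → sorted (4,5,6,6,7): b_i ≤ 3+i ∀i, a PF.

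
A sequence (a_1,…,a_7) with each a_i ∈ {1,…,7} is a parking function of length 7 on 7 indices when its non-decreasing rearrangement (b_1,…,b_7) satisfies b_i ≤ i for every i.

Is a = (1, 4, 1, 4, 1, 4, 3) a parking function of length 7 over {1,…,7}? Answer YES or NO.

Sorted: b = (1, 1, 1, 3, 4, 4, 4).
  b_1=1 ≤ 1
  b_2=1 ≤ 2
  b_3=1 ≤ 3
  b_4=3 ≤ 4
  b_5=4 ≤ 5
  b_6=4 ≤ 6
  b_7=4 ≤ 7
All bounds hold ⇒ YES

YES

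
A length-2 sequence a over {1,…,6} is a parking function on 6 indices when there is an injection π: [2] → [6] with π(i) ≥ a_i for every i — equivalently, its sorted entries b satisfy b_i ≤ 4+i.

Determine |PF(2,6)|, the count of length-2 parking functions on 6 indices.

35

|PF| = (6−2+1)·(6+1)^(2−1) = 5 · 7 = 35 (Pollak)
Example (3,6) → sorted (3,6): b_i ≤ 4+i ∀i, a PF.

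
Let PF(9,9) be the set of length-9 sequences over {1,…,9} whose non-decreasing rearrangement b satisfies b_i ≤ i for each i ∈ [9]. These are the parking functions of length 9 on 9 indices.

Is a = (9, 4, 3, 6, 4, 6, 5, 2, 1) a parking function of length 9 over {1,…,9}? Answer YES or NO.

YES

Order a: b = (1, 2, 3, 4, 4, 5, 6, 6, 9).
  b_1=1 ≤ 1
  b_2=2 ≤ 2
  b_3=3 ≤ 3
  b_4=4 ≤ 4
  b_5=4 ≤ 5
  b_6=5 ≤ 6
  b_7=6 ≤ 7
  b_8=6 ≤ 8
  b_9=9 ≤ 9
All bounds hold ⇒ YES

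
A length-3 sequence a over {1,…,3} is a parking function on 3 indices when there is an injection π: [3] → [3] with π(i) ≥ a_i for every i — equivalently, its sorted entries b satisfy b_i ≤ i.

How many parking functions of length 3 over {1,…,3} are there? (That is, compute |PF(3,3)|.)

16

|PF| = (4−3)·4^(3−1) = 1·16 = 16 (Pollak)
One tuple (3,1,1) → sorted (1,1,3): b_i ≤ i ∀i, a PF.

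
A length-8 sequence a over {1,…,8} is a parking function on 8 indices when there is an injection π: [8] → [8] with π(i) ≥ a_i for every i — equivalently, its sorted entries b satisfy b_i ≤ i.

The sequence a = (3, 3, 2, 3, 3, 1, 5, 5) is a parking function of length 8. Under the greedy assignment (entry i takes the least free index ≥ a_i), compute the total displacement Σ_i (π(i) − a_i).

Σπ(i) = 1+…+8 = 36; Σa = 3+3+2+3+3+1+5+5 = 25; disp = 36−25 = 11.

11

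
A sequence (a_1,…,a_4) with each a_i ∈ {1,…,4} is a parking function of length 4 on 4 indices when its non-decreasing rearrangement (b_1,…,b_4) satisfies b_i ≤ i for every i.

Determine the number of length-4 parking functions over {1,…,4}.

Count = (4−4+1)·(4+1)^(4−1) = 1 · 125 = 125
One tuple (1,4,3,2) → sorted (1,2,3,4): b_i ≤ i ∀i, a PF.

125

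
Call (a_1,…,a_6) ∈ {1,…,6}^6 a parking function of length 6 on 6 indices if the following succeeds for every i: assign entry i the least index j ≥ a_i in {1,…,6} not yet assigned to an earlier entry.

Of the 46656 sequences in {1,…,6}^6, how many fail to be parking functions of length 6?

|PF| = (7−6)·7^(6−1) = 1 · 16807 = 16807 (Pollak)
Check (2,6,5,5,4,6) → sorted (2,4,5,5,6,6): b_1=2>1, not a PF.
So 46656 − 16807 = 29849 fail.

29849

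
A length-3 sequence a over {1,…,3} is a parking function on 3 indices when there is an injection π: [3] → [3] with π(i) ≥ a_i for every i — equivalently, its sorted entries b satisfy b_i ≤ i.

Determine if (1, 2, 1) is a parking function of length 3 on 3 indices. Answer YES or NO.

YES

Rearranged: b = (1, 1, 2).
  b_1=1 ≤ 1
  b_2=1 ≤ 2
  b_3=2 ≤ 3
All bounds hold ⇒ YES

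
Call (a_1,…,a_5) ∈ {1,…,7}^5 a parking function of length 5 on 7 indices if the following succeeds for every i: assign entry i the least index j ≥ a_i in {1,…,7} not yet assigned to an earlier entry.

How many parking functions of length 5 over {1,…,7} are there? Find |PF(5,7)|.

12288

Count = (7+1−5)·(7+1)^{5−1} = 3×4096 = 12288 (Konheim–Weiss)
One tuple (1,3,6,4,5) → sorted (1,3,4,5,6): b_i ≤ 2+i ∀i, a PF.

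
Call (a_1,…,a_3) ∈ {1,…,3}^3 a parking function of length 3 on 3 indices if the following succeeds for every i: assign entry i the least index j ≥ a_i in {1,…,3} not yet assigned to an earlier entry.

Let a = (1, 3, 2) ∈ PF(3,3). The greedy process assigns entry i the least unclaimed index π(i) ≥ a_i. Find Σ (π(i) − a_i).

Σπ = 3·4/2 = 6 (π permutes [3]); Σa = 1+3+2 = 6; disp = 6−6 = 0.

0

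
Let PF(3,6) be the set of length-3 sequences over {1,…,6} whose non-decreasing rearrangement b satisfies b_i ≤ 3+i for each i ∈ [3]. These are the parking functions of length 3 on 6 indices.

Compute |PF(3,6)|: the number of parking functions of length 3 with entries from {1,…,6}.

196

#PF = (7−3)·7^(3−1) = 4·49 = 196
One tuple (4,2,5) → sorted (2,4,5): b_i ≤ 3+i ∀i, a PF.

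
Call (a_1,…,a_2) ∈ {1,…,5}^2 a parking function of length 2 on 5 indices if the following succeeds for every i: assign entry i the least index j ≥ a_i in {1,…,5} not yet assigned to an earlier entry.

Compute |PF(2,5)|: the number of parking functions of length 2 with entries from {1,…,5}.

24

|PF| = 4·6^1 = 4 · 6 = 24 (Pollak)
E.g. (2,3) → sorted (2,3): b_i ≤ 3+i ∀i, a PF.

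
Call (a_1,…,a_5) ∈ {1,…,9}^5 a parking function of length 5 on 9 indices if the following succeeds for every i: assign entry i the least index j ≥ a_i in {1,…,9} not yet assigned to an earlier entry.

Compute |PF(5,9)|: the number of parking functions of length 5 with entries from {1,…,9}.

Count = (9+1−5)·(9+1)^{5−1} = 5·10000 = 50000 (Konheim–Weiss)
Example (4,9,5,2,2) → sorted (2,2,4,5,9): b_i ≤ 4+i ∀i, a PF.

50000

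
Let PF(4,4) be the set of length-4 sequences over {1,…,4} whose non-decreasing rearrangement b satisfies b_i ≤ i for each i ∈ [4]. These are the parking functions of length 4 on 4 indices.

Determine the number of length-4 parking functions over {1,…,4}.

Count = (4−4+1)·(4+1)^(4−1) = 1 · 125 = 125
One tuple (4,3,1,1) → sorted (1,1,3,4): b_i ≤ i ∀i, a PF.

125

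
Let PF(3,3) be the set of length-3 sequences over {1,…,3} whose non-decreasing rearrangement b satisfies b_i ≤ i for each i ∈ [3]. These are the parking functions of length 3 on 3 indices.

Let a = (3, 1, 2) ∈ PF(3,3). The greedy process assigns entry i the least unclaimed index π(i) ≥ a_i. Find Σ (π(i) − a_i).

Σπ = 3·4/2 = 6 (π permutes [3]); Σa = 3+1+2 = 6; disp = 6−6 = 0.

0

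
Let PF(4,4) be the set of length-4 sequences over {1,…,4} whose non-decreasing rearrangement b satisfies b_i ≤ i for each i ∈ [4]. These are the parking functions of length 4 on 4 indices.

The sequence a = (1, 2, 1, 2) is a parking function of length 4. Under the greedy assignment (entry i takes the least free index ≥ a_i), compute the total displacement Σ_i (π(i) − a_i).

4

Σπ = 4·5/2 = 10 (π permutes [4]); Σa = 1+2+1+2 = 6; disp = 10−6 = 4.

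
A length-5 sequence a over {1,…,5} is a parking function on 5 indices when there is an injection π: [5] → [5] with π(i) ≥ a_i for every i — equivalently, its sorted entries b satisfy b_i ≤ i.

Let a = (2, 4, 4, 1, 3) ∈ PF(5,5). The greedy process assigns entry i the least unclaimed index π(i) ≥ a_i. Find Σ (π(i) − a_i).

Σπ = 15 ({1..5} each once); Σa = 2+4+4+1+3 = 14; disp = 15−14 = 1.

1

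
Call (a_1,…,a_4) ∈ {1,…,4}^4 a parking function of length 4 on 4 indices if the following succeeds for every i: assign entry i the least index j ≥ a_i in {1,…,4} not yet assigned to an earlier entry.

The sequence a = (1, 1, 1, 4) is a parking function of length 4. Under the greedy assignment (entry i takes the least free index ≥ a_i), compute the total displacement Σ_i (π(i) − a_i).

3

Σπ = 10 ({1..4} each once); Σa = 1+1+1+4 = 7; disp = 10−7 = 3.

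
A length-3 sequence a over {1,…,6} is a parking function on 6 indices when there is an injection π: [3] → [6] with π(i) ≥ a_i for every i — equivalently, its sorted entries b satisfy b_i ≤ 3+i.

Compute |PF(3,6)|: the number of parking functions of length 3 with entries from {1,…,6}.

196

|PF| = (6−3+1)·(6+1)^(3−1) = 4×49 = 196 (Pollak)
One tuple (4,5,2) → sorted (2,4,5): b_i ≤ 3+i ∀i, a PF.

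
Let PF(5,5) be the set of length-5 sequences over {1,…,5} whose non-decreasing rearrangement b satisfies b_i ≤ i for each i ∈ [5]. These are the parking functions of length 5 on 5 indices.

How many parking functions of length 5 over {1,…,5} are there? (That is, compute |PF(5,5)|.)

#PF = (5−5+1)·(5+1)^(5−1) = 1×1296 = 1296 (Konheim–Weiss)
One tuple (1,4,1,2,2) → sorted (1,1,2,2,4): b_i ≤ i ∀i, a PF.

1296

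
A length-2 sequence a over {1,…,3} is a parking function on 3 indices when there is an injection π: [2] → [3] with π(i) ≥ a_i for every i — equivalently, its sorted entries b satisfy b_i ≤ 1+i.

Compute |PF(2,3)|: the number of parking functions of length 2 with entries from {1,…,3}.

8

|PF| = (4−2)·4^(2−1) = 2·4 = 8
E.g. (3,2) → sorted (2,3): b_i ≤ 1+i ∀i, a PF.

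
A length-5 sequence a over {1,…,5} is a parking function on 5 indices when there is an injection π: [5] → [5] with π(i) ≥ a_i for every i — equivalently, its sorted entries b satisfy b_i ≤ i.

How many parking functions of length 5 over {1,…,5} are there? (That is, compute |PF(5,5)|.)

1296

|PF| = (6−5)·6^(5−1) = 1 · 1296 = 1296 [KW]
One tuple (1,2,3,5,1) → sorted (1,1,2,3,5): b_i ≤ i ∀i, a PF.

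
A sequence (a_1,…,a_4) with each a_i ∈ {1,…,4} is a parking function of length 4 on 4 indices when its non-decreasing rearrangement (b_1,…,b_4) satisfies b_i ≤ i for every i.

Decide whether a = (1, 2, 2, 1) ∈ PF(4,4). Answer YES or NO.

YES

Rearranged: b = (1, 1, 2, 2).
  b_1=1 ≤ 1
  b_2=1 ≤ 2
  b_3=2 ≤ 3
  b_4=2 ≤ 4
All bounds hold ⇒ YES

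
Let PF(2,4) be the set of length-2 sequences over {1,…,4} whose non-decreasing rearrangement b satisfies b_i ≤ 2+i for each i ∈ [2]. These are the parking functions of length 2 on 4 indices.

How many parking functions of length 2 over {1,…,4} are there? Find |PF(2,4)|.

|PF(2,4)| = (4−2+1)·(4+1)^(2−1) = 3 · 5 = 15
One tuple (2,3) → sorted (2,3): b_i ≤ 2+i ∀i, a PF.

15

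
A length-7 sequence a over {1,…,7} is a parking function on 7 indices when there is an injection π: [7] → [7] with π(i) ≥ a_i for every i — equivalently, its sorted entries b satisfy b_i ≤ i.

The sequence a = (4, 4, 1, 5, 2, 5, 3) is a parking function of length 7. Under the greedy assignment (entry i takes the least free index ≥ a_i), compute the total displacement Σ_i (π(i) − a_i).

4

Σπ = 7·8/2 = 28 (π permutes [7]); Σa = 4+4+1+5+2+5+3 = 24; disp = 28−24 = 4.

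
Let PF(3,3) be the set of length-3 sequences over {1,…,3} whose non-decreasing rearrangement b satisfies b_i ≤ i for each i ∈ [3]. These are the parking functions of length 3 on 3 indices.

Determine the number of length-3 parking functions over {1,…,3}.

|PF(3,3)| = (3+1−3)·(3+1)^{3−1} = 1·16 = 16 (Pollak)
Example (1,1,3) → sorted (1,1,3): b_i ≤ i ∀i, a PF.

16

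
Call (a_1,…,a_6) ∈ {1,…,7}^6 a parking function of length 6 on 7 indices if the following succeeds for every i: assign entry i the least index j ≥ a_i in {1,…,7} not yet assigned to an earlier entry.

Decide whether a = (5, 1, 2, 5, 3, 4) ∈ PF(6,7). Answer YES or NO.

YES

Rearranged: b = (1, 2, 3, 4, 5, 5).
  b_1=1 ≤ 2
  b_2=2 ≤ 3
  b_3=3 ≤ 4
  b_4=4 ≤ 5
  b_5=5 ≤ 6
  b_6=5 ≤ 7
All bounds hold ⇒ YES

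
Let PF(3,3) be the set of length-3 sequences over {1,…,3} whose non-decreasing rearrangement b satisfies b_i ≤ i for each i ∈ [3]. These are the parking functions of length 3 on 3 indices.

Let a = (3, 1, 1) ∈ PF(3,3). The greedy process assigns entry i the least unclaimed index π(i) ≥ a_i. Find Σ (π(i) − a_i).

Σπ = 6 ({1..3} each once); Σa = 3+1+1 = 5; disp = 6−5 = 1.

1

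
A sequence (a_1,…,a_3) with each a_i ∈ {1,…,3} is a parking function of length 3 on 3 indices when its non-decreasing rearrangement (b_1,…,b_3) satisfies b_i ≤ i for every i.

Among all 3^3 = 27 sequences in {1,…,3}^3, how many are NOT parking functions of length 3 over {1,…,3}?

Count = (3−3+1)·(3+1)^(3−1) = 1·16 = 16 [KW]
One tuple (3,3,2) → sorted (2,3,3): b_1=2>1, not a PF.
3^3 − 16 = 27 − 16 = 11

11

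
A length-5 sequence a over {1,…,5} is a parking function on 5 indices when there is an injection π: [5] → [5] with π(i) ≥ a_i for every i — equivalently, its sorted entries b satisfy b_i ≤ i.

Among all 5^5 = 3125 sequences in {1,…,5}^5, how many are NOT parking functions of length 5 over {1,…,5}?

#PF = 1·6^4 = 1·1296 = 1296
Check (3,2,4,4,3) → sorted (2,3,3,4,4): b_1=2>1, not a PF.
5^5 − 1296 = 3125 − 1296 = 1829

1829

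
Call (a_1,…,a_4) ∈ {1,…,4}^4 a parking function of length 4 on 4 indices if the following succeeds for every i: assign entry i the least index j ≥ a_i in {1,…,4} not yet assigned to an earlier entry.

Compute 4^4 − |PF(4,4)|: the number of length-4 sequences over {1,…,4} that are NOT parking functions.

#PF = (5−4)·5^(4−1) = 1 · 125 = 125 (Konheim–Weiss)
Example (4,3,3,2) → sorted (2,3,3,4): b_1=2>1, not a PF.
So 256 − 125 = 131 fail.

131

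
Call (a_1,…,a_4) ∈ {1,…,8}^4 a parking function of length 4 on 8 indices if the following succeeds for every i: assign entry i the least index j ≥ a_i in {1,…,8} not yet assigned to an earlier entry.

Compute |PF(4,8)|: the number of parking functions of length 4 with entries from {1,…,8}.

Count = (8−4+1)·(8+1)^(4−1) = 5 · 729 = 3645 (Pollak)
One tuple (6,1,8,5) → sorted (1,5,6,8): b_i ≤ 4+i ∀i, a PF.

3645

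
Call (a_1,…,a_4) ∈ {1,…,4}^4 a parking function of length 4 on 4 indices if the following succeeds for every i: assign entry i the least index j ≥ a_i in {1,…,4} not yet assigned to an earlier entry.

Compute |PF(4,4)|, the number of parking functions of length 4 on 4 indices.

Count = (5−4)·5^(4−1) = 1·125 = 125
One tuple (2,3,1,2) → sorted (1,2,2,3): b_i ≤ i ∀i, a PF.

125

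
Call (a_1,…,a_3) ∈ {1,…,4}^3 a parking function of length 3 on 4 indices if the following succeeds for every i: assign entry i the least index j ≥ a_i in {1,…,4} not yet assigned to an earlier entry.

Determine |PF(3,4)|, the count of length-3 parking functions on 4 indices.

50

#PF = (5−3)·5^(3−1) = 2 · 25 = 50 (Pollak)
One tuple (1,3,4) → sorted (1,3,4): b_i ≤ 1+i ∀i, a PF.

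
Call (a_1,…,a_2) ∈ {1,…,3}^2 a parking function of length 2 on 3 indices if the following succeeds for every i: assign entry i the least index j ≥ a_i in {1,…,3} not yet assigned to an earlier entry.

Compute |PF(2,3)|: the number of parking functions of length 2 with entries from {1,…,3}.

8

#PF = (3+1−2)·(3+1)^{2−1} = 2 · 4 = 8 (Konheim–Weiss)
Example (3,2) → sorted (2,3): b_i ≤ 1+i ∀i, a PF.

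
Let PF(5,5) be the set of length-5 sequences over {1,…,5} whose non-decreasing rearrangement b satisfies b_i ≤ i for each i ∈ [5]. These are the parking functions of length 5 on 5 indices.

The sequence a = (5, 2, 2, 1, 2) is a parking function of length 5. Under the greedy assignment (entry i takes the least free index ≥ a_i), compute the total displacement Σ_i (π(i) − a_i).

Σπ(i) = 1+…+5 = 15; Σa = 5+2+2+1+2 = 12; disp = 15−12 = 3.

3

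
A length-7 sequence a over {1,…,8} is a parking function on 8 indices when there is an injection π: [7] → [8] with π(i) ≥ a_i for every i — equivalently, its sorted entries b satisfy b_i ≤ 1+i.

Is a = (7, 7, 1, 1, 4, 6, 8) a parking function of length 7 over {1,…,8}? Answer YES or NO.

NO

Order a: b = (1, 1, 4, 6, 7, 7, 8).
  b_1=1 ≤ 2
  b_2=1 ≤ 3
  b_3=4 ≤ 4
  b_4=6 > 5
  fails at i=4 ⇒ NO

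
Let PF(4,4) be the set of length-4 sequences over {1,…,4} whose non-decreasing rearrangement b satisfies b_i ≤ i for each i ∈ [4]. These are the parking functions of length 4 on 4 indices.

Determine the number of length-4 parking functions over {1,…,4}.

|PF| = (5−4)·5^(4−1) = 1·125 = 125 (Pollak)
Check (1,1,1,3) → sorted (1,1,1,3): b_i ≤ i ∀i, a PF.

125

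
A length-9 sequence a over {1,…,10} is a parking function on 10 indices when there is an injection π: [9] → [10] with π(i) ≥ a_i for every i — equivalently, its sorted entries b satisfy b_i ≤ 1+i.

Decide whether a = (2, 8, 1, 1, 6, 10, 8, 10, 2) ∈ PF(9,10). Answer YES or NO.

NO

Sorted: b = (1, 1, 2, 2, 6, 8, 8, 10, 10).
  b_1=1 ≤ 2
  b_2=1 ≤ 3
  b_3=2 ≤ 4
  b_4=2 ≤ 5
  b_5=6 ≤ 6
  b_6=8 > 7
  fails at i=6 ⇒ NO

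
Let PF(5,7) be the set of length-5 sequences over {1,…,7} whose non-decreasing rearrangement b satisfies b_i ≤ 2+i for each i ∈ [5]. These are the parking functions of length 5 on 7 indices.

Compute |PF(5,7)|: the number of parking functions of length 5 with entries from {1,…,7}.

#PF = (7+1−5)·(7+1)^{5−1} = 3×4096 = 12288 [KW]
Check (1,2,2,4,4) → sorted (1,2,2,4,4): b_i ≤ 2+i ∀i, a PF.

12288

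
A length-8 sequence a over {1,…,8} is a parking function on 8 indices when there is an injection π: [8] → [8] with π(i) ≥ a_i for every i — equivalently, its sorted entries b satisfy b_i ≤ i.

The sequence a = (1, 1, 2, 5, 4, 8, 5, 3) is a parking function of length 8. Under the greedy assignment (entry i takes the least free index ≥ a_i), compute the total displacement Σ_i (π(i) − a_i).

Σπ = 36 ({1..8} each once); Σa = 1+1+2+5+4+8+5+3 = 29; disp = 36−29 = 7.

7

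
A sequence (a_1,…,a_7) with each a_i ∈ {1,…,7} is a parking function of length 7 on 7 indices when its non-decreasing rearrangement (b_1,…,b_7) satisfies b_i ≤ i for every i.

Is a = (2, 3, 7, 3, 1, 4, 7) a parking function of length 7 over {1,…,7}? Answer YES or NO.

Order a: b = (1, 2, 3, 3, 4, 7, 7).
  b_1=1 ≤ 1
  b_2=2 ≤ 2
  b_3=3 ≤ 3
  b_4=3 ≤ 4
  b_5=4 ≤ 5
  b_6=7 > 6
  fails at i=6 ⇒ NO

NO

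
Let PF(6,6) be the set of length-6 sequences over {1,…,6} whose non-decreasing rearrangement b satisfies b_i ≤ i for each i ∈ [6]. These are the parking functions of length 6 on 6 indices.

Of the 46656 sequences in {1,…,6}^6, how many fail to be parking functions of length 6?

|PF(6,6)| = (7−6)·7^(6−1) = 1 · 16807 = 16807 [KW]
Example (2,1,6,6,6,4) → sorted (1,2,4,6,6,6): b_3=4>3, not a PF.
So 46656 − 16807 = 29849 fail.

29849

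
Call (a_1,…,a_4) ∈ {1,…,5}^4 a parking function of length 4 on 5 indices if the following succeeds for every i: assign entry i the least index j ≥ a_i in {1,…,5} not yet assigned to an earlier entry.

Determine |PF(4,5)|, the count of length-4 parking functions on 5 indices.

432

Count = 2·6^3 = 2×216 = 432 (Konheim–Weiss)
One tuple (1,2,2,1) → sorted (1,1,2,2): b_i ≤ 1+i ∀i, a PF.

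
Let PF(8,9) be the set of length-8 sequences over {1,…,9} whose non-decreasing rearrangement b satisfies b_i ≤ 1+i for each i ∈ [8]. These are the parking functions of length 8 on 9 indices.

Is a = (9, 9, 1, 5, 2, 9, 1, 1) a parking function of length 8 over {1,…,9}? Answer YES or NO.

NO

Order a: b = (1, 1, 1, 2, 5, 9, 9, 9).
  b_1=1 ≤ 2
  b_2=1 ≤ 3
  b_3=1 ≤ 4
  b_4=2 ≤ 5
  b_5=5 ≤ 6
  b_6=9 > 7
  fails at i=6 ⇒ NO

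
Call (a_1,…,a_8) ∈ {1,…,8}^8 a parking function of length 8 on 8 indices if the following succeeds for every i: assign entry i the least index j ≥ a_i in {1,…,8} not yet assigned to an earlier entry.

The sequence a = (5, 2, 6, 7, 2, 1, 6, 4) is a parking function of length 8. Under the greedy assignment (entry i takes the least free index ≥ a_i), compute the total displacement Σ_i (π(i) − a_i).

3

Σπ = 36 ({1..8} each once); Σa = 5+2+6+7+2+1+6+4 = 33; disp = 36−33 = 3.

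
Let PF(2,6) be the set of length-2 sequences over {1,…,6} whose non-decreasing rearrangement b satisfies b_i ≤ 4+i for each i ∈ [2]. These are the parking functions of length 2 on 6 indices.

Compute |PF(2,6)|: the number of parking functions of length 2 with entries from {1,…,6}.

|PF(2,6)| = (6+1−2)·(6+1)^{2−1} = 5·7 = 35 (Konheim–Weiss)
E.g. (2,3) → sorted (2,3): b_i ≤ 4+i ∀i, a PF.

35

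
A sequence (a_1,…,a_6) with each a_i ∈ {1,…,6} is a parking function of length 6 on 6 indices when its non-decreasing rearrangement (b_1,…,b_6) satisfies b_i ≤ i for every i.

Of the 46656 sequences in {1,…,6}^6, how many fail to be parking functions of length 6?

Count = (7−6)·7^(6−1) = 1 · 16807 = 16807 (Pollak)
Check (6,5,4,2,4,4) → sorted (2,4,4,4,5,6): b_1=2>1, not a PF.
Total 46656; non-PF = 46656−16807 = 29849

29849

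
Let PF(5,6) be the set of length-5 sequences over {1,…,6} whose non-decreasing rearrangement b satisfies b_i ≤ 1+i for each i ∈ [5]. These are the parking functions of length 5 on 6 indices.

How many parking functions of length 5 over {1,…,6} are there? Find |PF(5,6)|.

Count = (7−5)·7^(5−1) = 2×2401 = 4802 (Pollak)
One tuple (2,4,4,1,4) → sorted (1,2,4,4,4): b_i ≤ 1+i ∀i, a PF.

4802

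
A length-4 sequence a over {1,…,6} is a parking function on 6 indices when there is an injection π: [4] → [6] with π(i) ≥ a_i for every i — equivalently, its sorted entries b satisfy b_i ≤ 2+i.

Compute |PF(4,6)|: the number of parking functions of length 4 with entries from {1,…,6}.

|PF| = 3·7^3 = 3·343 = 1029 (Konheim–Weiss)
Check (3,5,2,1) → sorted (1,2,3,5): b_i ≤ 2+i ∀i, a PF.

1029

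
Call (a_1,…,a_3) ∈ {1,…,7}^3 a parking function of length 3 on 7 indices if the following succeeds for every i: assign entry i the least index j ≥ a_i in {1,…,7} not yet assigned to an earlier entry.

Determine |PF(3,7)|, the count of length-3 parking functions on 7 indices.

Count = (7+1−3)·(7+1)^{3−1} = 5×64 = 320
One tuple (4,4,5) → sorted (4,4,5): b_i ≤ 4+i ∀i, a PF.

320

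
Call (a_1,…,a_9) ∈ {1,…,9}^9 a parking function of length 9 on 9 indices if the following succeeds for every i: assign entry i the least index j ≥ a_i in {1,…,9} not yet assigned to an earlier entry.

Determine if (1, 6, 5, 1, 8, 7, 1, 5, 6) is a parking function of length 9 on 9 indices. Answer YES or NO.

NO

Rearranged: b = (1, 1, 1, 5, 5, 6, 6, 7, 8).
  b_1=1 ≤ 1
  b_2=1 ≤ 2
  b_3=1 ≤ 3
  b_4=5 > 4
  fails at i=4 ⇒ NO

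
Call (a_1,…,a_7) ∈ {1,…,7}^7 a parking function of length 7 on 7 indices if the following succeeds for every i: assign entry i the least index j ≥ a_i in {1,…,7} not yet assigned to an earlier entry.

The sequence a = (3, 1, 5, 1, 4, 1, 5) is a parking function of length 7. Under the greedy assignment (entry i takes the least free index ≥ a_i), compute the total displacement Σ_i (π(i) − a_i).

8

Σπ = 28 ({1..7} each once); Σa = 3+1+5+1+4+1+5 = 20; disp = 28−20 = 8.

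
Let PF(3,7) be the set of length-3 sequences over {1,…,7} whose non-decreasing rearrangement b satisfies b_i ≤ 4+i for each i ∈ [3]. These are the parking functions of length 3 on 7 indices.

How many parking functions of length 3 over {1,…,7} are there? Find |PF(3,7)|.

320

|PF(3,7)| = 5·8^2 = 5×64 = 320 (Pollak)
One tuple (7,2,3) → sorted (2,3,7): b_i ≤ 4+i ∀i, a PF.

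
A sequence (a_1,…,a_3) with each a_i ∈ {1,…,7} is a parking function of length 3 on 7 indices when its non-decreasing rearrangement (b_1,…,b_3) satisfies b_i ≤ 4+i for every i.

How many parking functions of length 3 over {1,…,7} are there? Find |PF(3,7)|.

|PF| = 5·8^2 = 5×64 = 320
E.g. (3,5,3) → sorted (3,3,5): b_i ≤ 4+i ∀i, a PF.

320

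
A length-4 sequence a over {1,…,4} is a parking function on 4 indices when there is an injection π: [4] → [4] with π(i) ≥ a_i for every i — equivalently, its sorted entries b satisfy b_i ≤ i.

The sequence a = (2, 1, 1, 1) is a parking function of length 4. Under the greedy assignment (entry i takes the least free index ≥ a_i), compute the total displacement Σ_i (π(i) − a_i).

Σπ(i) = 1+…+4 = 10; Σa = 2+1+1+1 = 5; disp = 10−5 = 5.

5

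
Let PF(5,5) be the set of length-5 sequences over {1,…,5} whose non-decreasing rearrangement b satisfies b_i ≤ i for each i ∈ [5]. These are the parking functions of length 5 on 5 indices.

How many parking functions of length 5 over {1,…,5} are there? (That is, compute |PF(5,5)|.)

1296

Count = 1·6^4 = 1×1296 = 1296 (Pollak)
Example (3,2,4,1,3) → sorted (1,2,3,3,4): b_i ≤ i ∀i, a PF.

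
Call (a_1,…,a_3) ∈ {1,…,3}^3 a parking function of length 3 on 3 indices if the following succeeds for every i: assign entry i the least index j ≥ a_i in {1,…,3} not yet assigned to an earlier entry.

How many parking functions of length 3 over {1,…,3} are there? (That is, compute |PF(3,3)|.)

16

|PF(3,3)| = (3−3+1)·(3+1)^(3−1) = 1·16 = 16 (Konheim–Weiss)
Check (1,2,2) → sorted (1,2,2): b_i ≤ i ∀i, a PF.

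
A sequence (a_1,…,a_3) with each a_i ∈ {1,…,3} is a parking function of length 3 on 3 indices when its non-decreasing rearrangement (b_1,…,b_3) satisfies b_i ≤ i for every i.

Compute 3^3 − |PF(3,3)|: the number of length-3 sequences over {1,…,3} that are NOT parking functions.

Count = (3−3+1)·(3+1)^(3−1) = 1 · 16 = 16 (Pollak)
One tuple (3,2,3) → sorted (2,3,3): b_1=2>1, not a PF.
So 27 − 16 = 11 fail.

11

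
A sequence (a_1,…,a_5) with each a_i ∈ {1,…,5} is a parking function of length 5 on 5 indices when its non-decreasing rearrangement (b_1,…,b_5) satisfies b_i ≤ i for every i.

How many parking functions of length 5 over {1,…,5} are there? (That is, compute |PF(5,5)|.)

#PF = (5+1−5)·(5+1)^{5−1} = 1 · 1296 = 1296 (Konheim–Weiss)
Check (2,1,2,5,4) → sorted (1,2,2,4,5): b_i ≤ i ∀i, a PF.

1296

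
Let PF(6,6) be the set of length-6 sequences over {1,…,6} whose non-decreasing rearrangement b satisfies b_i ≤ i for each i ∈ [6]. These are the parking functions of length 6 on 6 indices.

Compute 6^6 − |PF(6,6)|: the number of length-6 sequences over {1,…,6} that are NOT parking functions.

#PF = (6−6+1)·(6+1)^(6−1) = 1×16807 = 16807
Example (3,6,6,6,2,6) → sorted (2,3,6,6,6,6): b_1=2>1, not a PF.
So 46656 − 16807 = 29849 fail.

29849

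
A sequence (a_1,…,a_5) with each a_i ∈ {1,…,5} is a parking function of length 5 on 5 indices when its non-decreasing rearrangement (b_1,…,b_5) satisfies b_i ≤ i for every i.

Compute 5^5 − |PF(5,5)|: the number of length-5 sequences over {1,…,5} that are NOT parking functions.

1829

|PF(5,5)| = 1·6^4 = 1 · 1296 = 1296 [KW]
One tuple (2,5,5,2,5) → sorted (2,2,5,5,5): b_1=2>1, not a PF.
So 3125 − 1296 = 1829 fail.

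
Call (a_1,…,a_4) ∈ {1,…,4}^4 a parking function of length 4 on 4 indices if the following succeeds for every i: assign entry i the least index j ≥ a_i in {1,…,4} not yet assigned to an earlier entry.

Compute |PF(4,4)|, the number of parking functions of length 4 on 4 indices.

|PF| = (4+1−4)·(4+1)^{4−1} = 1 · 125 = 125 [KW]
Example (1,2,4,3) → sorted (1,2,3,4): b_i ≤ i ∀i, a PF.

125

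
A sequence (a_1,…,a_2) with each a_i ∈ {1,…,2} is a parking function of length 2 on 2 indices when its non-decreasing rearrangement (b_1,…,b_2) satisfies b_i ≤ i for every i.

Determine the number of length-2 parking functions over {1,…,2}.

|PF| = (2−2+1)·(2+1)^(2−1) = 1×3 = 3 (Pollak)
Example (1,2) → sorted (1,2): b_i ≤ i ∀i, a PF.

3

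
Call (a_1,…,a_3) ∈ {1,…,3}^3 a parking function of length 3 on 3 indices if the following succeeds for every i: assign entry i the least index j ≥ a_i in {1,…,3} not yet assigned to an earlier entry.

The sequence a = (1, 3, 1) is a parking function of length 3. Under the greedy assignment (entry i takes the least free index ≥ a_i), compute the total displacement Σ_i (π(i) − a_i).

Σπ = 3·4/2 = 6 (π permutes [3]); Σa = 1+3+1 = 5; disp = 6−5 = 1.

1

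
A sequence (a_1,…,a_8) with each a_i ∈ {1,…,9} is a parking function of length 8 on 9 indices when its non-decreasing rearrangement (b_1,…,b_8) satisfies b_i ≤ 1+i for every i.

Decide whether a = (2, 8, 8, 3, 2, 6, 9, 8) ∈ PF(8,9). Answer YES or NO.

Sorted: b = (2, 2, 3, 6, 8, 8, 8, 9).
  b_1=2 ≤ 2
  b_2=2 ≤ 3
  b_3=3 ≤ 4
  b_4=6 > 5
  fails at i=4 ⇒ NO

NO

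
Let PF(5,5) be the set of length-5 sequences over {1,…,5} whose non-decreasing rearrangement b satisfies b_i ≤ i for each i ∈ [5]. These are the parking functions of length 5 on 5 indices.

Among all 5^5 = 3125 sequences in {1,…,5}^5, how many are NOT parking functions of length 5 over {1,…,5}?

1829

|PF| = (5−5+1)·(5+1)^(5−1) = 1×1296 = 1296
E.g. (4,5,5,5,1) → sorted (1,4,5,5,5): b_2=4>2, not a PF.
So 3125 − 1296 = 1829 fail.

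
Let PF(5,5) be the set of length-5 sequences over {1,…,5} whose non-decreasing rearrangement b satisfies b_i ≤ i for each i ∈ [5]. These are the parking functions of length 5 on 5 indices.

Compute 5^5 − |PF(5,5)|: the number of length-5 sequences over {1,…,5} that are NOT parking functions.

1829

|PF(5,5)| = (6−5)·6^(5−1) = 1×1296 = 1296 (Konheim–Weiss)
One tuple (2,5,5,4,3) → sorted (2,3,4,5,5): b_1=2>1, not a PF.
So 3125 − 1296 = 1829 fail.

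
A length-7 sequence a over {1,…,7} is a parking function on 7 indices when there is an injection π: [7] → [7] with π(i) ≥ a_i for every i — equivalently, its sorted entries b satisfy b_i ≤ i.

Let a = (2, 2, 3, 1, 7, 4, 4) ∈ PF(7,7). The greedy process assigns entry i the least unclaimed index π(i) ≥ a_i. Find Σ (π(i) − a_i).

5

Σπ(i) = 1+…+7 = 28; Σa = 2+2+3+1+7+4+4 = 23; disp = 28−23 = 5.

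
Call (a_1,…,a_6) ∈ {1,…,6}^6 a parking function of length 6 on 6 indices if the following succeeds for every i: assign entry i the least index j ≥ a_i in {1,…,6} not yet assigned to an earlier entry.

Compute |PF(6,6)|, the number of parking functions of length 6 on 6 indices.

#PF = (6−6+1)·(6+1)^(6−1) = 1×16807 = 16807 [KW]
One tuple (1,5,3,4,2,4) → sorted (1,2,3,4,4,5): b_i ≤ i ∀i, a PF.

16807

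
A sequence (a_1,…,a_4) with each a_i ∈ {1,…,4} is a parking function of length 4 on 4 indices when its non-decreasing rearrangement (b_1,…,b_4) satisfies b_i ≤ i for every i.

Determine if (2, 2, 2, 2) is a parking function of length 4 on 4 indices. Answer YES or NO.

Sorted: b = (2, 2, 2, 2).
  b_1=2 > 1
  fails at i=1 ⇒ NO

NO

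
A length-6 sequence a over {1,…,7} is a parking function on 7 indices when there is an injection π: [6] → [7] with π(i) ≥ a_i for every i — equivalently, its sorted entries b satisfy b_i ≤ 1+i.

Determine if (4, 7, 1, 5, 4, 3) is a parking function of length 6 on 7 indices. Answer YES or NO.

Order a: b = (1, 3, 4, 4, 5, 7).
  b_1=1 ≤ 2
  b_2=3 ≤ 3
  b_3=4 ≤ 4
  b_4=4 ≤ 5
  b_5=5 ≤ 6
  b_6=7 ≤ 7
All bounds hold ⇒ YES

YES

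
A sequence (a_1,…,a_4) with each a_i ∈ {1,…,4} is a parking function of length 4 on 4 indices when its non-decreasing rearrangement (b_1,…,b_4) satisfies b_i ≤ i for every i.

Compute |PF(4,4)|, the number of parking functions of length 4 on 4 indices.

|PF(4,4)| = 1·5^3 = 1×125 = 125
Check (1,2,3,1) → sorted (1,1,2,3): b_i ≤ i ∀i, a PF.

125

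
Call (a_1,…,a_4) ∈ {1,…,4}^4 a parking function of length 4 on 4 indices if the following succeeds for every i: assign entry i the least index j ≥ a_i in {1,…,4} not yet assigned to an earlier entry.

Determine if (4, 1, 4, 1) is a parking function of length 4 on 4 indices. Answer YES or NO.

Rearranged: b = (1, 1, 4, 4).
  b_1=1 ≤ 1
  b_2=1 ≤ 2
  b_3=4 > 3
  fails at i=3 ⇒ NO

NO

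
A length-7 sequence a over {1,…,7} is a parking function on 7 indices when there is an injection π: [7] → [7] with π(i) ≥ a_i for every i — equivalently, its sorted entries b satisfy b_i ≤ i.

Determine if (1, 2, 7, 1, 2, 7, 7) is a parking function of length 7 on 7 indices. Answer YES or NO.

NO

Sorted: b = (1, 1, 2, 2, 7, 7, 7).
  b_1=1 ≤ 1
  b_2=1 ≤ 2
  b_3=2 ≤ 3
  b_4=2 ≤ 4
  b_5=7 > 5
  fails at i=5 ⇒ NO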